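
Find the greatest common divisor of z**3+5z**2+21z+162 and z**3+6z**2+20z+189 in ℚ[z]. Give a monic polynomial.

z**2−z+27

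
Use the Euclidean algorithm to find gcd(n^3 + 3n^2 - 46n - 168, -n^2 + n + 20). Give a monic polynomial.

Repeated division with remainder:
  n^3 + 3n^2 - 46n - 168 = (-n - 4)(-n^2 + n + 20) + (-22n - 88)
  -n^2 + n + 20 = ((1/22)n - 5/22)(-22n - 88) + (0)
Last nonzero remainder: -22n - 88. Dividing through by -22 gives the monic gcd n + 4.

n + 4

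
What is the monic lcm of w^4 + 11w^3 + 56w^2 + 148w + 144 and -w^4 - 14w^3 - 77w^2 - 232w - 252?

w^5 + 18w^4 + 133w^3 + 540w^2 + 1180w + 1008

Repeated division with remainder:
  w^4 + 11w^3 + 56w^2 + 148w + 144 = (-1)(-w^4 - 14w^3 - 77w^2 - 232w - 252) + (-3w^3 - 21w^2 - 84w - 108)
  -w^4 - 14w^3 - 77w^2 - 232w - 252 = ((1/3)w + 7/3)(-3w^3 - 21w^2 - 84w - 108) + (0)
Last nonzero remainder: -3w^3 - 21w^2 - 84w - 108. Dividing through by -3 gives the monic gcd w^3 + 7w^2 + 28w + 36.
Then lcm(f, g) = f·g / gcd(f, g); expanding and making the result monic gives the answer.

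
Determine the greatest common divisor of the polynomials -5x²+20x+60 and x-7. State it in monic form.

1

Repeated division with remainder:
  -5x²+20x+60 = (-5x-15)(x-7) + (-45)
  x-7 = (-(1/45)x+7/45)(-45) + (0)
The last nonzero remainder is the constant -45, so the polynomials are coprime and gcd = 1.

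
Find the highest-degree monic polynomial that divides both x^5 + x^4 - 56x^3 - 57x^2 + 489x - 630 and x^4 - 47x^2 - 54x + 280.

x^2 - 2x - 35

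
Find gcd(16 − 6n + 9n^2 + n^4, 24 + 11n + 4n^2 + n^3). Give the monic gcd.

8 + n + n^2

Repeated division with remainder:
  n^4 + 9n^2 − 6n + 16 = (n − 4)(n^3 + 4n^2 + 11n + 24) + (14n^2 + 14n + 112)
  n^3 + 4n^2 + 11n + 24 = ((1/14)n + 3/14)(14n^2 + 14n + 112) + (0)
Last nonzero remainder: 14n^2 + 14n + 112. Dividing through by 14 gives the monic gcd n^2 + n + 8.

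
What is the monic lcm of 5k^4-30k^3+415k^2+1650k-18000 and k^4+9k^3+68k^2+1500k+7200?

By polynomial division,
  5k^4-30k^3+415k^2+1650k-18000 = (5)(k^4+9k^3+68k^2+1500k+7200) + (-75k^3+75k^2-5850k-54000)
  k^4+9k^3+68k^2+1500k+7200 = (-(1/75)k-2/15)(-75k^3+75k^2-5850k-54000) + (0)
Last nonzero remainder: -75k^3+75k^2-5850k-54000. Dividing through by -75 gives the monic gcd k^3-k^2+78k+720.
Then lcm(f, g) = f·g / gcd(f, g); expanding and making the result monic gives the answer.

k^5+4k^4+23k^3+1160k^2-300k-36000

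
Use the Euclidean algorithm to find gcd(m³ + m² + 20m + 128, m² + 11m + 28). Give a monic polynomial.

m + 4

By polynomial division,
  m³ + m² + 20m + 128 = (m - 10)(m² + 11m + 28) + (102m + 408)
  m² + 11m + 28 = ((1/102)m + 7/102)(102m + 408) + (0)
Last nonzero remainder: 102m + 408. Dividing through by 102 gives the monic gcd m + 4.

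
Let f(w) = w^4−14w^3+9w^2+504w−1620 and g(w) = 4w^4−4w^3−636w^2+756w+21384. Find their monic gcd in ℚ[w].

w^2−3w−54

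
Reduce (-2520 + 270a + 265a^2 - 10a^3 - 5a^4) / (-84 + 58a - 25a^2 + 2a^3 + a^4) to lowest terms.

Apply the Euclidean algorithm:
  -5a^4 - 10a^3 + 265a^2 + 270a - 2520 = (-5)(a^4 + 2a^3 - 25a^2 + 58a - 84) + (140a^2 + 560a - 2940)
  a^4 + 2a^3 - 25a^2 + 58a - 84 = ((1/140)a^2 - (1/70)a + 1/35)(140a^2 + 560a - 2940) + (0)
Last nonzero remainder: 140a^2 + 560a - 2940. Dividing through by 140 gives the monic gcd a^2 + 4a - 21.
Cancel a^2 + 4a - 21 from numerator and denominator to get the reduced form.

(120 + 10a - 5a^2)/(4 - 2a + a^2)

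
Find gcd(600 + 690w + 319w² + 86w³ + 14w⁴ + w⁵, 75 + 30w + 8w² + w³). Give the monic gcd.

75 + 30w + 8w² + w³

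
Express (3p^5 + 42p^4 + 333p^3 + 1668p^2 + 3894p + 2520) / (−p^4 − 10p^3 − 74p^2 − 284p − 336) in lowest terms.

(−3p^2 − 18p − 15)/(p + 2)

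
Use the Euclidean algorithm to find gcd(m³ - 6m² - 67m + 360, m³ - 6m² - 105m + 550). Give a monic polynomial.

Apply the Euclidean algorithm:
  m³ - 6m² - 67m + 360 = (m³ - 6m² - 105m + 550) + (38m - 190)
  m³ - 6m² - 105m + 550 = ((1/38)m² - (1/38)m - 55/19)(38m - 190) + (0)
Last nonzero remainder: 38m - 190. Dividing through by 38 gives the monic gcd m - 5.

m - 5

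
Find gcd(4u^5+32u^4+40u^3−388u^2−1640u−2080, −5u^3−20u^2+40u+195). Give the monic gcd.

u^2+7u+13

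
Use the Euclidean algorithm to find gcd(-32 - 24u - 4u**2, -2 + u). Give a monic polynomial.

1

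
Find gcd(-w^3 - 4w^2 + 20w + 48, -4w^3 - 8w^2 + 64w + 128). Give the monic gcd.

w^2 - 2w - 8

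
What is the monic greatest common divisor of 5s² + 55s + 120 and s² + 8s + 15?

s + 3

By polynomial division,
  5s² + 55s + 120 = (5)(s² + 8s + 15) + (15s + 45)
  s² + 8s + 15 = ((1/15)s + 1/3)(15s + 45) + (0)
Last nonzero remainder: 15s + 45. Dividing through by 15 gives the monic gcd s + 3.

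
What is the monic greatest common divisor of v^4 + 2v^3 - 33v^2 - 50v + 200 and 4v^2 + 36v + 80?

By polynomial division,
  v^4 + 2v^3 - 33v^2 - 50v + 200 = ((1/4)v^2 - (7/4)v + 5/2)(4v^2 + 36v + 80) + (0)
Last nonzero remainder: 4v^2 + 36v + 80. Dividing through by 4 gives the monic gcd v^2 + 9v + 20.

v^2 + 9v + 20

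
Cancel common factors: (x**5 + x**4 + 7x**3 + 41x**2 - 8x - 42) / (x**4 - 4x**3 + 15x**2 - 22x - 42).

(x**2 + 2x - 3)/(x - 3)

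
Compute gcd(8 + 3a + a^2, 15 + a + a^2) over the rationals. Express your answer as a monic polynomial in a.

1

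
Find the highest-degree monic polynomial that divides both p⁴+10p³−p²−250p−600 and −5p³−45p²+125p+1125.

By polynomial division,
  p⁴+10p³−p²−250p−600 = (−(1/5)p−1/5)(−5p³−45p²+125p+1125) + (15p²−375)
  −5p³−45p²+125p+1125 = (−(1/3)p−3)(15p²−375) + (0)
Last nonzero remainder: 15p²−375. Dividing through by 15 gives the monic gcd p²−25.

p²−25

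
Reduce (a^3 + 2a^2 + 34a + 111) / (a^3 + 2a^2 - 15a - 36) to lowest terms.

(a^2 - a + 37)/(a^2 - a - 12)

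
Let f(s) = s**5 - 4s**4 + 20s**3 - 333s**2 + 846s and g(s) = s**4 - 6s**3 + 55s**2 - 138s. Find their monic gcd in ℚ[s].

s**2 - 3s

Repeated division with remainder:
  s**5 - 4s**4 + 20s**3 - 333s**2 + 846s = (s + 2)(s**4 - 6s**3 + 55s**2 - 138s) + (-23s**3 - 305s**2 + 1122s)
  s**4 - 6s**3 + 55s**2 - 138s = (-(1/23)s + 443/529)(-23s**3 - 305s**2 + 1122s) + ((190016/529)s**2 - (570048/529)s)
  -23s**3 - 305s**2 + 1122s = (-(12167/190016)s - 98923/95008)((190016/529)s**2 - (570048/529)s) + (0)
Last nonzero remainder: (190016/529)s**2 - (570048/529)s. Dividing through by 190016/529 gives the monic gcd s**2 - 3s.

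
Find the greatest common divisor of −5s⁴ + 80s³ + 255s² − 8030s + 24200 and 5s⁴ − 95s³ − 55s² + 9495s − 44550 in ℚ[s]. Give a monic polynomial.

Repeated division with remainder:
  −5s⁴ + 80s³ + 255s² − 8030s + 24200 = (−1)(5s⁴ − 95s³ − 55s² + 9495s − 44550) + (−15s³ + 200s² + 1465s − 20350)
  5s⁴ − 95s³ − 55s² + 9495s − 44550 = (−(1/3)s + 17/9)(−15s³ + 200s² + 1465s − 20350) + ((500/9)s² − (500/9)s − 55000/9)
  −15s³ + 200s² + 1465s − 20350 = (−(27/100)s + 333/100)((500/9)s² − (500/9)s − 55000/9) + (0)
Last nonzero remainder: (500/9)s² − (500/9)s − 55000/9. Dividing through by 500/9 gives the monic gcd s² − s − 110.

s² − s − 110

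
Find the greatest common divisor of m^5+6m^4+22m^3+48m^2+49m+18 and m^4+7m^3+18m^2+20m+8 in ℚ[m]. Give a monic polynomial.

m^2+3m+2

By polynomial division,
  m^5+6m^4+22m^3+48m^2+49m+18 = (m-1)(m^4+7m^3+18m^2+20m+8) + (11m^3+46m^2+61m+26)
  m^4+7m^3+18m^2+20m+8 = ((1/11)m+31/121)(11m^3+46m^2+61m+26) + ((81/121)m^2+(243/121)m+162/121)
  11m^3+46m^2+61m+26 = ((1331/81)m+1573/81)((81/121)m^2+(243/121)m+162/121) + (0)
Last nonzero remainder: (81/121)m^2+(243/121)m+162/121. Dividing through by 81/121 gives the monic gcd m^2+3m+2.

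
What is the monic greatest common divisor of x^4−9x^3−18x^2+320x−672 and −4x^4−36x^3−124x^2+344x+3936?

x^2+2x−24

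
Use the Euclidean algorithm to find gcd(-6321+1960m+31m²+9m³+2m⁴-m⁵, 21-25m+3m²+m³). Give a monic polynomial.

Euclidean algorithm in ℚ[m]:
  -m⁵+2m⁴+9m³+31m²+1960m-6321 = (-m²+5m-31)(m³+3m²-25m+21) + (270m²+1080m-5670)
  m³+3m²-25m+21 = ((1/270)m-1/270)(270m²+1080m-5670) + (0)
Last nonzero remainder: 270m²+1080m-5670. Dividing through by 270 gives the monic gcd m²+4m-21.

-21+4m+m²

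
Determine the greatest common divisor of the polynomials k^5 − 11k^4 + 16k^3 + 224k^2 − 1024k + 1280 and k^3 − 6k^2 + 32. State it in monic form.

Euclidean algorithm in ℚ[k]:
  k^5 − 11k^4 + 16k^3 + 224k^2 − 1024k + 1280 = (k^2 − 5k − 14)(k^3 − 6k^2 + 32) + (108k^2 − 864k + 1728)
  k^3 − 6k^2 + 32 = ((1/108)k + 1/54)(108k^2 − 864k + 1728) + (0)
Last nonzero remainder: 108k^2 − 864k + 1728. Dividing through by 108 gives the monic gcd k^2 − 8k + 16.

k^2 − 8k + 16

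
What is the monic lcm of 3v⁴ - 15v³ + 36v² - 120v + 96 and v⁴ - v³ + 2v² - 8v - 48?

Repeated division with remainder:
  3v⁴ - 15v³ + 36v² - 120v + 96 = (3)(v⁴ - v³ + 2v² - 8v - 48) + (-12v³ + 30v² - 96v + 240)
  v⁴ - v³ + 2v² - 8v - 48 = (-(1/12)v - 1/8)(-12v³ + 30v² - 96v + 240) + (-(9/4)v² - 18)
  -12v³ + 30v² - 96v + 240 = ((16/3)v - 40/3)(-(9/4)v² - 18) + (0)
Last nonzero remainder: -(9/4)v² - 18. Dividing through by -9/4 gives the monic gcd v² + 8.
Then lcm(f, g) = f·g / gcd(f, g); expanding and making the result monic gives the answer.

v⁶ - 6v⁵ + 11v⁴ - 22v³ + 208v - 192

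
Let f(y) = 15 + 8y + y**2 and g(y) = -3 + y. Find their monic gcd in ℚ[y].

Apply the Euclidean algorithm:
  y**2 + 8y + 15 = (y + 11)(y - 3) + (48)
  y - 3 = ((1/48)y - 1/16)(48) + (0)
The last nonzero remainder is the constant 48, so the polynomials are coprime and gcd = 1.

1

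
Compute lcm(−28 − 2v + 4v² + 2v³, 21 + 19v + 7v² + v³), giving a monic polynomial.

−42 − 17v + 5v² + 5v³ + v⁴

Repeated division with remainder:
  2v³ + 4v² − 2v − 28 = (2)(v³ + 7v² + 19v + 21) + (−10v² − 40v − 70)
  v³ + 7v² + 19v + 21 = (−(1/10)v − 3/10)(−10v² − 40v − 70) + (0)
Last nonzero remainder: −10v² − 40v − 70. Dividing through by −10 gives the monic gcd v² + 4v + 7.
Then lcm(f, g) = f·g / gcd(f, g); expanding and making the result monic gives the answer.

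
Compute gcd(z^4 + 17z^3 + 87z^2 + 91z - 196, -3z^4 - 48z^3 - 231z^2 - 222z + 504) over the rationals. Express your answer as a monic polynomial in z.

z^3 + 10z^2 + 17z - 28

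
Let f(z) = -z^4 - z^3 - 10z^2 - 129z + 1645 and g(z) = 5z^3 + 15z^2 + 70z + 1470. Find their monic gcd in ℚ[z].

z + 7

By polynomial division,
  -z^4 - z^3 - 10z^2 - 129z + 1645 = (-(1/5)z + 2/5)(5z^3 + 15z^2 + 70z + 1470) + (-2z^2 + 137z + 1057)
  5z^3 + 15z^2 + 70z + 1470 = (-(5/2)z - 715/4)(-2z^2 + 137z + 1057) + ((108805/4)z + 761635/4)
  -2z^2 + 137z + 1057 = (-(8/108805)z + 604/108805)((108805/4)z + 761635/4) + (0)
Last nonzero remainder: (108805/4)z + 761635/4. Dividing through by 108805/4 gives the monic gcd z + 7.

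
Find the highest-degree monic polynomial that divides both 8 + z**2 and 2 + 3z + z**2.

By polynomial division,
  z**2 + 8 = (z**2 + 3z + 2) + (-3z + 6)
  z**2 + 3z + 2 = (-(1/3)z - 5/3)(-3z + 6) + (12)
  -3z + 6 = (-(1/4)z + 1/2)(12) + (0)
The last nonzero remainder is the constant 12, so the polynomials are coprime and gcd = 1.

1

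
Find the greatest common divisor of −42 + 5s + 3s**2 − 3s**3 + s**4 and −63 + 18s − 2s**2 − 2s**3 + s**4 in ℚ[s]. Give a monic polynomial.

Repeated division with remainder:
  s**4 − 3s**3 + 3s**2 + 5s − 42 = (s**4 − 2s**3 − 2s**2 + 18s − 63) + (−s**3 + 5s**2 − 13s + 21)
  s**4 − 2s**3 − 2s**2 + 18s − 63 = (−s − 3)(−s**3 + 5s**2 − 13s + 21) + (0)
Last nonzero remainder: −s**3 + 5s**2 − 13s + 21. Dividing through by −1 gives the monic gcd s**3 − 5s**2 + 13s − 21.

−21 + 13s − 5s**2 + s**3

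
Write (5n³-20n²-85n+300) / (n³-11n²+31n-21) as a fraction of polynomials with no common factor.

Repeated division with remainder:
  5n³-20n²-85n+300 = (5)(n³-11n²+31n-21) + (35n²-240n+405)
  n³-11n²+31n-21 = ((1/35)n-29/245)(35n²-240n+405) + (-(440/49)n+1320/49)
  35n²-240n+405 = (-(343/88)n+1323/88)(-(440/49)n+1320/49) + (0)
Last nonzero remainder: -(440/49)n+1320/49. Dividing through by -440/49 gives the monic gcd n-3.
Cancel n-3 from numerator and denominator to get the reduced form.

(5n²-5n-100)/(n²-8n+7)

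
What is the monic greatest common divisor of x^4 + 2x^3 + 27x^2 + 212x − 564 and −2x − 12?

By polynomial division,
  x^4 + 2x^3 + 27x^2 + 212x − 564 = (−(1/2)x^3 + 2x^2 − (51/2)x + 47)(−2x − 12) + (0)
Last nonzero remainder: −2x − 12. Dividing through by −2 gives the monic gcd x + 6.

x + 6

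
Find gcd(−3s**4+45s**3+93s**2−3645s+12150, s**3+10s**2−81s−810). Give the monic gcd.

By polynomial division,
  −3s**4+45s**3+93s**2−3645s+12150 = (−3s+75)(s**3+10s**2−81s−810) + (−900s**2+72900)
  s**3+10s**2−81s−810 = (−(1/900)s−1/90)(−900s**2+72900) + (0)
Last nonzero remainder: −900s**2+72900. Dividing through by −900 gives the monic gcd s**2−81.

s**2−81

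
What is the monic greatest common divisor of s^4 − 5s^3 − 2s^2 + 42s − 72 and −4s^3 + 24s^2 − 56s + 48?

Repeated division with remainder:
  s^4 − 5s^3 − 2s^2 + 42s − 72 = (−(1/4)s − 1/4)(−4s^3 + 24s^2 − 56s + 48) + (−10s^2 + 40s − 60)
  −4s^3 + 24s^2 − 56s + 48 = ((2/5)s − 4/5)(−10s^2 + 40s − 60) + (0)
Last nonzero remainder: −10s^2 + 40s − 60. Dividing through by −10 gives the monic gcd s^2 − 4s + 6.

s^2 − 4s + 6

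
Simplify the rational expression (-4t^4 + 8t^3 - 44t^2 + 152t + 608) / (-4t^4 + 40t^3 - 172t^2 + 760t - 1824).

(t + 2)/(t - 6)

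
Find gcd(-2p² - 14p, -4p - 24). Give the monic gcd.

1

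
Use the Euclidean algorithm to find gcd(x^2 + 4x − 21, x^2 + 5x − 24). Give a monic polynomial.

Apply the Euclidean algorithm:
  x^2 + 4x − 21 = (x^2 + 5x − 24) + (−x + 3)
  x^2 + 5x − 24 = (−x − 8)(−x + 3) + (0)
Last nonzero remainder: −x + 3. Dividing through by −1 gives the monic gcd x − 3.

x − 3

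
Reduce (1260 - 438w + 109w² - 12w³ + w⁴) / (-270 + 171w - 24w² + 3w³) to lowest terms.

(28 - 6w + w²)/(-6 + 3w)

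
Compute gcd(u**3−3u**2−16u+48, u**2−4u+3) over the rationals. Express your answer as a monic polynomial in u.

u−3

Euclidean algorithm in ℚ[u]:
  u**3−3u**2−16u+48 = (u+1)(u**2−4u+3) + (−15u+45)
  u**2−4u+3 = (−(1/15)u+1/15)(−15u+45) + (0)
Last nonzero remainder: −15u+45. Dividing through by −15 gives the monic gcd u−3.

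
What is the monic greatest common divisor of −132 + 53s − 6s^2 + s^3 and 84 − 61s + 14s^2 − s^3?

By polynomial division,
  s^3 − 6s^2 + 53s − 132 = (−1)(−s^3 + 14s^2 − 61s + 84) + (8s^2 − 8s − 48)
  −s^3 + 14s^2 − 61s + 84 = (−(1/8)s + 13/8)(8s^2 − 8s − 48) + (−54s + 162)
  8s^2 − 8s − 48 = (−(4/27)s − 8/27)(−54s + 162) + (0)
Last nonzero remainder: −54s + 162. Dividing through by −54 gives the monic gcd s − 3.

−3 + s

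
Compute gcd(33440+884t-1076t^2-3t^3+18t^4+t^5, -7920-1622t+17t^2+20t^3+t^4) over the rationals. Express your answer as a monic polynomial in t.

By polynomial division,
  t^5+18t^4-3t^3-1076t^2+884t+33440 = (t-2)(t^4+20t^3+17t^2-1622t-7920) + (20t^3+580t^2+5560t+17600)
  t^4+20t^3+17t^2-1622t-7920 = ((1/20)t-9/20)(20t^3+580t^2+5560t+17600) + (0)
Last nonzero remainder: 20t^3+580t^2+5560t+17600. Dividing through by 20 gives the monic gcd t^3+29t^2+278t+880.

880+278t+29t^2+t^3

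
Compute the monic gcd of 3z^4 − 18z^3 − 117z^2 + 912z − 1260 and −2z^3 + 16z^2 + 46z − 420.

z − 6

By polynomial division,
  3z^4 − 18z^3 − 117z^2 + 912z − 1260 = (−(3/2)z − 3)(−2z^3 + 16z^2 + 46z − 420) + (420z − 2520)
  −2z^3 + 16z^2 + 46z − 420 = (−(1/210)z^2 + (1/105)z + 1/6)(420z − 2520) + (0)
Last nonzero remainder: 420z − 2520. Dividing through by 420 gives the monic gcd z − 6.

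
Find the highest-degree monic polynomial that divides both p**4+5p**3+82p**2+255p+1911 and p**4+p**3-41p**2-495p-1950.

p**2+6p+39

Euclidean algorithm in ℚ[p]:
  p**4+5p**3+82p**2+255p+1911 = (p**4+p**3-41p**2-495p-1950) + (4p**3+123p**2+750p+3861)
  p**4+p**3-41p**2-495p-1950 = ((1/4)p-119/16)(4p**3+123p**2+750p+3861) + ((10981/16)p**2+(32943/8)p+428259/16)
  4p**3+123p**2+750p+3861 = ((64/10981)p+1584/10981)((10981/16)p**2+(32943/8)p+428259/16) + (0)
Last nonzero remainder: (10981/16)p**2+(32943/8)p+428259/16. Dividing through by 10981/16 gives the monic gcd p**2+6p+39.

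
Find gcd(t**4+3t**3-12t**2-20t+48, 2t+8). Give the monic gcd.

t+4

Euclidean algorithm in ℚ[t]:
  t**4+3t**3-12t**2-20t+48 = ((1/2)t**3-(1/2)t**2-4t+6)(2t+8) + (0)
Last nonzero remainder: 2t+8. Dividing through by 2 gives the monic gcd t+4.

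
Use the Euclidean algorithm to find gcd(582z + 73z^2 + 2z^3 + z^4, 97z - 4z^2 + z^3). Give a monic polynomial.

By polynomial division,
  z^4 + 2z^3 + 73z^2 + 582z = (z + 6)(z^3 - 4z^2 + 97z) + (0)
The last nonzero remainder z^3 - 4z^2 + 97z is already monic.

97z - 4z^2 + z^3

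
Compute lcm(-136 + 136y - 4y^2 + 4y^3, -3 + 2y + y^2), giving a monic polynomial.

By polynomial division,
  4y^3 - 4y^2 + 136y - 136 = (4y - 12)(y^2 + 2y - 3) + (172y - 172)
  y^2 + 2y - 3 = ((1/172)y + 3/172)(172y - 172) + (0)
Last nonzero remainder: 172y - 172. Dividing through by 172 gives the monic gcd y - 1.
Then lcm(f, g) = f·g / gcd(f, g); expanding and making the result monic gives the answer.

-102 + 68y + 31y^2 + 2y^3 + y^4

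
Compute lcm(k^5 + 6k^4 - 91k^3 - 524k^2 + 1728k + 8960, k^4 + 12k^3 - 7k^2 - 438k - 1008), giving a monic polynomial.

k^7 + 3k^6 - 127k^5 - 359k^4 + 4938k^3 + 13208k^2 - 57984k - 161280

Euclidean algorithm in ℚ[k]:
  k^5 + 6k^4 - 91k^3 - 524k^2 + 1728k + 8960 = (k - 6)(k^4 + 12k^3 - 7k^2 - 438k - 1008) + (-12k^3 - 128k^2 + 108k + 2912)
  k^4 + 12k^3 - 7k^2 - 438k - 1008 = (-(1/12)k - 1/9)(-12k^3 - 128k^2 + 108k + 2912) + (-(110/9)k^2 - (550/3)k - 6160/9)
  -12k^3 - 128k^2 + 108k + 2912 = ((54/55)k - 234/55)(-(110/9)k^2 - (550/3)k - 6160/9) + (0)
Last nonzero remainder: -(110/9)k^2 - (550/3)k - 6160/9. Dividing through by -110/9 gives the monic gcd k^2 + 15k + 56.
Then lcm(f, g) = f·g / gcd(f, g); expanding and making the result monic gives the answer.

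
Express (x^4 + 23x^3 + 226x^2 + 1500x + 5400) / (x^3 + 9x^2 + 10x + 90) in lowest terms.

(x^3 + 14x^2 + 100x + 600)/(x^2 + 10)

Apply the Euclidean algorithm:
  x^4 + 23x^3 + 226x^2 + 1500x + 5400 = (x + 14)(x^3 + 9x^2 + 10x + 90) + (90x^2 + 1270x + 4140)
  x^3 + 9x^2 + 10x + 90 = ((1/90)x - 23/405)(90x^2 + 1270x + 4140) + ((2926/81)x + 2926/9)
  90x^2 + 1270x + 4140 = ((3645/1463)x + 18630/1463)((2926/81)x + 2926/9) + (0)
Last nonzero remainder: (2926/81)x + 2926/9. Dividing through by 2926/81 gives the monic gcd x + 9.
Cancel x + 9 from numerator and denominator to get the reduced form.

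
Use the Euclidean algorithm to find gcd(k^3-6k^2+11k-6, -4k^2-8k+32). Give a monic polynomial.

k-2

Euclidean algorithm in ℚ[k]:
  k^3-6k^2+11k-6 = (-(1/4)k+2)(-4k^2-8k+32) + (35k-70)
  -4k^2-8k+32 = (-(4/35)k-16/35)(35k-70) + (0)
Last nonzero remainder: 35k-70. Dividing through by 35 gives the monic gcd k-2.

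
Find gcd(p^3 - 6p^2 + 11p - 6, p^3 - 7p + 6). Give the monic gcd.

p^2 - 3p + 2

Euclidean algorithm in ℚ[p]:
  p^3 - 6p^2 + 11p - 6 = (p^3 - 7p + 6) + (-6p^2 + 18p - 12)
  p^3 - 7p + 6 = (-(1/6)p - 1/2)(-6p^2 + 18p - 12) + (0)
Last nonzero remainder: -6p^2 + 18p - 12. Dividing through by -6 gives the monic gcd p^2 - 3p + 2.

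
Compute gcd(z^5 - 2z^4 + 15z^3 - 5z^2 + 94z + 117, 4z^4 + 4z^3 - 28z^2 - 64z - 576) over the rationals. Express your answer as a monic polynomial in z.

z^2 + z + 9

By polynomial division,
  z^5 - 2z^4 + 15z^3 - 5z^2 + 94z + 117 = ((1/4)z - 3/4)(4z^4 + 4z^3 - 28z^2 - 64z - 576) + (25z^3 - 10z^2 + 190z - 315)
  4z^4 + 4z^3 - 28z^2 - 64z - 576 = ((4/25)z + 28/125)(25z^3 - 10z^2 + 190z - 315) + (-(1404/25)z^2 - (1404/25)z - 12636/25)
  25z^3 - 10z^2 + 190z - 315 = (-(625/1404)z + 875/1404)(-(1404/25)z^2 - (1404/25)z - 12636/25) + (0)
Last nonzero remainder: -(1404/25)z^2 - (1404/25)z - 12636/25. Dividing through by -1404/25 gives the monic gcd z^2 + z + 9.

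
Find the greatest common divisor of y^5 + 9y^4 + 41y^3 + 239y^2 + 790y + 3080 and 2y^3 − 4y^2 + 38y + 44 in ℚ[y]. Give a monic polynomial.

y^2 − 3y + 22

Apply the Euclidean algorithm:
  y^5 + 9y^4 + 41y^3 + 239y^2 + 790y + 3080 = ((1/2)y^2 + (11/2)y + 22)(2y^3 − 4y^2 + 38y + 44) + (96y^2 − 288y + 2112)
  2y^3 − 4y^2 + 38y + 44 = ((1/48)y + 1/48)(96y^2 − 288y + 2112) + (0)
Last nonzero remainder: 96y^2 − 288y + 2112. Dividing through by 96 gives the monic gcd y^2 − 3y + 22.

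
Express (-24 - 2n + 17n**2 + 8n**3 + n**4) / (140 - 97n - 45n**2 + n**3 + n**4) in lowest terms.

(6 + 5n + n**2)/(-35 - 2n + n**2)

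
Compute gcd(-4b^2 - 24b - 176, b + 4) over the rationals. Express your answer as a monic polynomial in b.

1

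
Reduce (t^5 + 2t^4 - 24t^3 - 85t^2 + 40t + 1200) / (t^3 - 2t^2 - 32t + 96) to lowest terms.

By polynomial division,
  t^5 + 2t^4 - 24t^3 - 85t^2 + 40t + 1200 = (t^2 + 4t + 16)(t^3 - 2t^2 - 32t + 96) + (-21t^2 + 168t - 336)
  t^3 - 2t^2 - 32t + 96 = (-(1/21)t - 2/7)(-21t^2 + 168t - 336) + (0)
Last nonzero remainder: -21t^2 + 168t - 336. Dividing through by -21 gives the monic gcd t^2 - 8t + 16.
Cancel t^2 - 8t + 16 from numerator and denominator to get the reduced form.

(t^3 + 10t^2 + 40t + 75)/(t + 6)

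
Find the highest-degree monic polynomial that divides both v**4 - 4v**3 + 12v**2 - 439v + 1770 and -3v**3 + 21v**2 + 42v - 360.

v**2 - 11v + 30

By polynomial division,
  v**4 - 4v**3 + 12v**2 - 439v + 1770 = (-(1/3)v - 1)(-3v**3 + 21v**2 + 42v - 360) + (47v**2 - 517v + 1410)
  -3v**3 + 21v**2 + 42v - 360 = (-(3/47)v - 12/47)(47v**2 - 517v + 1410) + (0)
Last nonzero remainder: 47v**2 - 517v + 1410. Dividing through by 47 gives the monic gcd v**2 - 11v + 30.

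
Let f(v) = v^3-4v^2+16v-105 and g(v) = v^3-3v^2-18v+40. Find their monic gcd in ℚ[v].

By polynomial division,
  v^3-4v^2+16v-105 = (v^3-3v^2-18v+40) + (-v^2+34v-145)
  v^3-3v^2-18v+40 = (-v-31)(-v^2+34v-145) + (891v-4455)
  -v^2+34v-145 = (-(1/891)v+29/891)(891v-4455) + (0)
Last nonzero remainder: 891v-4455. Dividing through by 891 gives the monic gcd v-5.

v-5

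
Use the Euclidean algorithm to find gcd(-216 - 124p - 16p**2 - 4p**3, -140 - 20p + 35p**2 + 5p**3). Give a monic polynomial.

2 + p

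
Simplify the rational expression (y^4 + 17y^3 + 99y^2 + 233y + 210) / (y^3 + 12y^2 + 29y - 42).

(y^2 + 4y + 5)/(y - 1)

By polynomial division,
  y^4 + 17y^3 + 99y^2 + 233y + 210 = (y + 5)(y^3 + 12y^2 + 29y - 42) + (10y^2 + 130y + 420)
  y^3 + 12y^2 + 29y - 42 = ((1/10)y - 1/10)(10y^2 + 130y + 420) + (0)
Last nonzero remainder: 10y^2 + 130y + 420. Dividing through by 10 gives the monic gcd y^2 + 13y + 42.
Cancel y^2 + 13y + 42 from numerator and denominator to get the reduced form.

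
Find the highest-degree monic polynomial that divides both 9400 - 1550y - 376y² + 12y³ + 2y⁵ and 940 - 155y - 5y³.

-188 + 31y + y³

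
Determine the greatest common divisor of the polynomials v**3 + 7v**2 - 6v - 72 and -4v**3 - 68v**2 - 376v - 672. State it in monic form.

v**2 + 10v + 24

Euclidean algorithm in ℚ[v]:
  v**3 + 7v**2 - 6v - 72 = (-1/4)(-4v**3 - 68v**2 - 376v - 672) + (-10v**2 - 100v - 240)
  -4v**3 - 68v**2 - 376v - 672 = ((2/5)v + 14/5)(-10v**2 - 100v - 240) + (0)
Last nonzero remainder: -10v**2 - 100v - 240. Dividing through by -10 gives the monic gcd v**2 + 10v + 24.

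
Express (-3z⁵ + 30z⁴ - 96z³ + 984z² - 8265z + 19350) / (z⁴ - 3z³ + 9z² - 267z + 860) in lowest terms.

(-3z² + 33z - 90)/(z - 4)

By polynomial division,
  -3z⁵ + 30z⁴ - 96z³ + 984z² - 8265z + 19350 = (-3z + 21)(z⁴ - 3z³ + 9z² - 267z + 860) + (-6z³ - 6z² - 78z + 1290)
  z⁴ - 3z³ + 9z² - 267z + 860 = (-(1/6)z + 2/3)(-6z³ - 6z² - 78z + 1290) + (0)
Last nonzero remainder: -6z³ - 6z² - 78z + 1290. Dividing through by -6 gives the monic gcd z³ + z² + 13z - 215.
Cancel z³ + z² + 13z - 215 from numerator and denominator to get the reduced form.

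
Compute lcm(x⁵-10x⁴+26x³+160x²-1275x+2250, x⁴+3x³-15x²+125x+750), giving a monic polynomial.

x⁶-5x⁵-24x⁴+290x³-475x²-4125x+11250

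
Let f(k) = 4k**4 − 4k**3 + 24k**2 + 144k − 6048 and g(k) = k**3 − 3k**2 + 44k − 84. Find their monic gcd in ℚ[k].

k**2 − k + 42

By polynomial division,
  4k**4 − 4k**3 + 24k**2 + 144k − 6048 = (4k + 8)(k**3 − 3k**2 + 44k − 84) + (−128k**2 + 128k − 5376)
  k**3 − 3k**2 + 44k − 84 = (−(1/128)k + 1/64)(−128k**2 + 128k − 5376) + (0)
Last nonzero remainder: −128k**2 + 128k − 5376. Dividing through by −128 gives the monic gcd k**2 − k + 42.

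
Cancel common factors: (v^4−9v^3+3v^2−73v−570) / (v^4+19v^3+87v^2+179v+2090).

(v^2−7v−30)/(v^2+21v+110)

By polynomial division,
  v^4−9v^3+3v^2−73v−570 = (v^4+19v^3+87v^2+179v+2090) + (−28v^3−84v^2−252v−2660)
  v^4+19v^3+87v^2+179v+2090 = (−(1/28)v−4/7)(−28v^3−84v^2−252v−2660) + (30v^2−60v+570)
  −28v^3−84v^2−252v−2660 = (−(14/15)v−14/3)(30v^2−60v+570) + (0)
Last nonzero remainder: 30v^2−60v+570. Dividing through by 30 gives the monic gcd v^2−2v+19.
Cancel v^2−2v+19 from numerator and denominator to get the reduced form.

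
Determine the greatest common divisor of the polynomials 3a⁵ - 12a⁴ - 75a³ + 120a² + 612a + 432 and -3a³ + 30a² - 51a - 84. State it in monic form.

Apply the Euclidean algorithm:
  3a⁵ - 12a⁴ - 75a³ + 120a² + 612a + 432 = (-a² - 6a - 18)(-3a³ + 30a² - 51a - 84) + (270a² - 810a - 1080)
  -3a³ + 30a² - 51a - 84 = (-(1/90)a + 7/90)(270a² - 810a - 1080) + (0)
Last nonzero remainder: 270a² - 810a - 1080. Dividing through by 270 gives the monic gcd a² - 3a - 4.

a² - 3a - 4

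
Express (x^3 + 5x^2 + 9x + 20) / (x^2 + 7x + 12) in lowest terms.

(x^2 + x + 5)/(x + 3)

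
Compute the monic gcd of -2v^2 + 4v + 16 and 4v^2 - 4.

By polynomial division,
  -2v^2 + 4v + 16 = (-1/2)(4v^2 - 4) + (4v + 14)
  4v^2 - 4 = (v - 7/2)(4v + 14) + (45)
  4v + 14 = ((4/45)v + 14/45)(45) + (0)
The last nonzero remainder is the constant 45, so the polynomials are coprime and gcd = 1.

1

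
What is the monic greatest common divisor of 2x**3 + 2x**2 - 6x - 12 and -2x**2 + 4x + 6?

1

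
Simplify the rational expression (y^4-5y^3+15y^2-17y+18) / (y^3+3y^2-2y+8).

(y^2-4y+9)/(y+4)

Euclidean algorithm in ℚ[y]:
  y^4-5y^3+15y^2-17y+18 = (y-8)(y^3+3y^2-2y+8) + (41y^2-41y+82)
  y^3+3y^2-2y+8 = ((1/41)y+4/41)(41y^2-41y+82) + (0)
Last nonzero remainder: 41y^2-41y+82. Dividing through by 41 gives the monic gcd y^2-y+2.
Cancel y^2-y+2 from numerator and denominator to get the reduced form.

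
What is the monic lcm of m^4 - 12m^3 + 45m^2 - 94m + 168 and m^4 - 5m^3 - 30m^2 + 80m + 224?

Euclidean algorithm in ℚ[m]:
  m^4 - 12m^3 + 45m^2 - 94m + 168 = (m^4 - 5m^3 - 30m^2 + 80m + 224) + (-7m^3 + 75m^2 - 174m - 56)
  m^4 - 5m^3 - 30m^2 + 80m + 224 = (-(1/7)m - 40/49)(-7m^3 + 75m^2 - 174m - 56) + ((312/49)m^2 - (3432/49)m + 1248/7)
  -7m^3 + 75m^2 - 174m - 56 = (-(343/312)m - 49/156)((312/49)m^2 - (3432/49)m + 1248/7) + (0)
Last nonzero remainder: (312/49)m^2 - (3432/49)m + 1248/7. Dividing through by 312/49 gives the monic gcd m^2 - 11m + 28.
Then lcm(f, g) = f·g / gcd(f, g); expanding and making the result monic gives the answer.

m^6 - 6m^5 - 19m^4 + 80m^3 - 36m^2 + 256m + 1344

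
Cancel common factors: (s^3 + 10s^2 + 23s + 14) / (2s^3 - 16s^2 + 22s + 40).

By polynomial division,
  s^3 + 10s^2 + 23s + 14 = (1/2)(2s^3 - 16s^2 + 22s + 40) + (18s^2 + 12s - 6)
  2s^3 - 16s^2 + 22s + 40 = ((1/9)s - 26/27)(18s^2 + 12s - 6) + ((308/9)s + 308/9)
  18s^2 + 12s - 6 = ((81/154)s - 27/154)((308/9)s + 308/9) + (0)
Last nonzero remainder: (308/9)s + 308/9. Dividing through by 308/9 gives the monic gcd s + 1.
Cancel s + 1 from numerator and denominator to get the reduced form.

(s^2 + 9s + 14)/(2s^2 - 18s + 40)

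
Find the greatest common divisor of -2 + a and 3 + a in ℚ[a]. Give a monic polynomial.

1

Euclidean algorithm in ℚ[a]:
  a - 2 = (a + 3) + (-5)
  a + 3 = (-(1/5)a - 3/5)(-5) + (0)
The last nonzero remainder is the constant -5, so the polynomials are coprime and gcd = 1.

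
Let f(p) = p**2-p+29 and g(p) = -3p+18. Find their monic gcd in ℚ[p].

Repeated division with remainder:
  p**2-p+29 = (-(1/3)p-5/3)(-3p+18) + (59)
  -3p+18 = (-(3/59)p+18/59)(59) + (0)
The last nonzero remainder is the constant 59, so the polynomials are coprime and gcd = 1.

1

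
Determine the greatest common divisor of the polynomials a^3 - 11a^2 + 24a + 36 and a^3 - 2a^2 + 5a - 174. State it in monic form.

a - 6

Euclidean algorithm in ℚ[a]:
  a^3 - 11a^2 + 24a + 36 = (a^3 - 2a^2 + 5a - 174) + (-9a^2 + 19a + 210)
  a^3 - 2a^2 + 5a - 174 = (-(1/9)a - 1/81)(-9a^2 + 19a + 210) + ((2314/81)a - 4628/27)
  -9a^2 + 19a + 210 = (-(729/2314)a - 2835/2314)((2314/81)a - 4628/27) + (0)
Last nonzero remainder: (2314/81)a - 4628/27. Dividing through by 2314/81 gives the monic gcd a - 6.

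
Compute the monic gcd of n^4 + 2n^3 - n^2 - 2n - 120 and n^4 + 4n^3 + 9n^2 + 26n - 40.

Repeated division with remainder:
  n^4 + 2n^3 - n^2 - 2n - 120 = (n^4 + 4n^3 + 9n^2 + 26n - 40) + (-2n^3 - 10n^2 - 28n - 80)
  n^4 + 4n^3 + 9n^2 + 26n - 40 = (-(1/2)n + 1/2)(-2n^3 - 10n^2 - 28n - 80) + (0)
Last nonzero remainder: -2n^3 - 10n^2 - 28n - 80. Dividing through by -2 gives the monic gcd n^3 + 5n^2 + 14n + 40.

n^3 + 5n^2 + 14n + 40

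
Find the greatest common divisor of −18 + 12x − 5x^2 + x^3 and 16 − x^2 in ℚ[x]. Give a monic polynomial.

Euclidean algorithm in ℚ[x]:
  x^3 − 5x^2 + 12x − 18 = (−x + 5)(−x^2 + 16) + (28x − 98)
  −x^2 + 16 = (−(1/28)x − 1/8)(28x − 98) + (15/4)
  28x − 98 = ((112/15)x − 392/15)(15/4) + (0)
The last nonzero remainder is the constant 15/4, so the polynomials are coprime and gcd = 1.

1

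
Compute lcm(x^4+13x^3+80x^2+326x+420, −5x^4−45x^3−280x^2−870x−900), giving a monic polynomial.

x^5+16x^4+119x^3+566x^2+1398x+1260

Repeated division with remainder:
  x^4+13x^3+80x^2+326x+420 = (−1/5)(−5x^4−45x^3−280x^2−870x−900) + (4x^3+24x^2+152x+240)
  −5x^4−45x^3−280x^2−870x−900 = (−(5/4)x−15/4)(4x^3+24x^2+152x+240) + (0)
Last nonzero remainder: 4x^3+24x^2+152x+240. Dividing through by 4 gives the monic gcd x^3+6x^2+38x+60.
Then lcm(f, g) = f·g / gcd(f, g); expanding and making the result monic gives the answer.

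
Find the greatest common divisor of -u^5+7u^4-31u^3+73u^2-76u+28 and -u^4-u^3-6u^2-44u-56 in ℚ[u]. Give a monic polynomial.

u^2-3u+14

Euclidean algorithm in ℚ[u]:
  -u^5+7u^4-31u^3+73u^2-76u+28 = (u-8)(-u^4-u^3-6u^2-44u-56) + (-33u^3+69u^2-372u-420)
  -u^4-u^3-6u^2-44u-56 = ((1/33)u+34/363)(-33u^3+69u^2-372u-420) + (-(144/121)u^2+(432/121)u-2016/121)
  -33u^3+69u^2-372u-420 = ((1331/48)u+605/24)(-(144/121)u^2+(432/121)u-2016/121) + (0)
Last nonzero remainder: -(144/121)u^2+(432/121)u-2016/121. Dividing through by -144/121 gives the monic gcd u^2-3u+14.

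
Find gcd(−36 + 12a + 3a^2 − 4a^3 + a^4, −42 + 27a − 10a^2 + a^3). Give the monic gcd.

By polynomial division,
  a^4 − 4a^3 + 3a^2 + 12a − 36 = (a + 6)(a^3 − 10a^2 + 27a − 42) + (36a^2 − 108a + 216)
  a^3 − 10a^2 + 27a − 42 = ((1/36)a − 7/36)(36a^2 − 108a + 216) + (0)
Last nonzero remainder: 36a^2 − 108a + 216. Dividing through by 36 gives the monic gcd a^2 − 3a + 6.

6 − 3a + a^2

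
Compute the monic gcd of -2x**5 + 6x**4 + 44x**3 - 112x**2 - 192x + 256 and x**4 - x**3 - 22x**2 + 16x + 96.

x**3 + 2x**2 - 16x - 32

By polynomial division,
  -2x**5 + 6x**4 + 44x**3 - 112x**2 - 192x + 256 = (-2x + 4)(x**4 - x**3 - 22x**2 + 16x + 96) + (4x**3 + 8x**2 - 64x - 128)
  x**4 - x**3 - 22x**2 + 16x + 96 = ((1/4)x - 3/4)(4x**3 + 8x**2 - 64x - 128) + (0)
Last nonzero remainder: 4x**3 + 8x**2 - 64x - 128. Dividing through by 4 gives the monic gcd x**3 + 2x**2 - 16x - 32.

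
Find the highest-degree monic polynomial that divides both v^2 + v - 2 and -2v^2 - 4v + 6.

Euclidean algorithm in ℚ[v]:
  v^2 + v - 2 = (-1/2)(-2v^2 - 4v + 6) + (-v + 1)
  -2v^2 - 4v + 6 = (2v + 6)(-v + 1) + (0)
Last nonzero remainder: -v + 1. Dividing through by -1 gives the monic gcd v - 1.

v - 1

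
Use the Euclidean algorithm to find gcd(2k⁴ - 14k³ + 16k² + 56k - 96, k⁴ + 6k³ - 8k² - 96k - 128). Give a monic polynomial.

k² - 2k - 8

Apply the Euclidean algorithm:
  2k⁴ - 14k³ + 16k² + 56k - 96 = (2)(k⁴ + 6k³ - 8k² - 96k - 128) + (-26k³ + 32k² + 248k + 160)
  k⁴ + 6k³ - 8k² - 96k - 128 = (-(1/26)k - 47/169)(-26k³ + 32k² + 248k + 160) + ((1764/169)k² - (3528/169)k - 14112/169)
  -26k³ + 32k² + 248k + 160 = (-(2197/882)k - 845/441)((1764/169)k² - (3528/169)k - 14112/169) + (0)
Last nonzero remainder: (1764/169)k² - (3528/169)k - 14112/169. Dividing through by 1764/169 gives the monic gcd k² - 2k - 8.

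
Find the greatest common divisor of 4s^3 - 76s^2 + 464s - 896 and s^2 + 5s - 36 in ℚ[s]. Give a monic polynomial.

Repeated division with remainder:
  4s^3 - 76s^2 + 464s - 896 = (4s - 96)(s^2 + 5s - 36) + (1088s - 4352)
  s^2 + 5s - 36 = ((1/1088)s + 9/1088)(1088s - 4352) + (0)
Last nonzero remainder: 1088s - 4352. Dividing through by 1088 gives the monic gcd s - 4.

s - 4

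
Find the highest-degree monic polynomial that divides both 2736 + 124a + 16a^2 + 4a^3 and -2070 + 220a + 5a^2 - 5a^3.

9 + a

Repeated division with remainder:
  4a^3 + 16a^2 + 124a + 2736 = (-4/5)(-5a^3 + 5a^2 + 220a - 2070) + (20a^2 + 300a + 1080)
  -5a^3 + 5a^2 + 220a - 2070 = (-(1/4)a + 4)(20a^2 + 300a + 1080) + (-710a - 6390)
  20a^2 + 300a + 1080 = (-(2/71)a - 12/71)(-710a - 6390) + (0)
Last nonzero remainder: -710a - 6390. Dividing through by -710 gives the monic gcd a + 9.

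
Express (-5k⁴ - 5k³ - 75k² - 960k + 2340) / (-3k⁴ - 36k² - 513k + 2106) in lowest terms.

(5k - 10)/(3k - 9)

By polynomial division,
  -5k⁴ - 5k³ - 75k² - 960k + 2340 = (5/3)(-3k⁴ - 36k² - 513k + 2106) + (-5k³ - 15k² - 105k - 1170)
  -3k⁴ - 36k² - 513k + 2106 = ((3/5)k - 9/5)(-5k³ - 15k² - 105k - 1170) + (0)
Last nonzero remainder: -5k³ - 15k² - 105k - 1170. Dividing through by -5 gives the monic gcd k³ + 3k² + 21k + 234.
Cancel k³ + 3k² + 21k + 234 from numerator and denominator to get the reduced form.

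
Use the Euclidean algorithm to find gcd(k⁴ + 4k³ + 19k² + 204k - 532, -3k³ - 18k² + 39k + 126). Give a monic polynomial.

k + 7

Euclidean algorithm in ℚ[k]:
  k⁴ + 4k³ + 19k² + 204k - 532 = (-(1/3)k + 2/3)(-3k³ - 18k² + 39k + 126) + (44k² + 220k - 616)
  -3k³ - 18k² + 39k + 126 = (-(3/44)k - 3/44)(44k² + 220k - 616) + (12k + 84)
  44k² + 220k - 616 = ((11/3)k - 22/3)(12k + 84) + (0)
Last nonzero remainder: 12k + 84. Dividing through by 12 gives the monic gcd k + 7.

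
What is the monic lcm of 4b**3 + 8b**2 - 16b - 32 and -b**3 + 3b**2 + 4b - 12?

b**4 - b**3 - 10b**2 + 4b + 24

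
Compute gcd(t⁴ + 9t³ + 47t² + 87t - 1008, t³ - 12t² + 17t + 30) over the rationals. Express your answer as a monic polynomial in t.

t - 3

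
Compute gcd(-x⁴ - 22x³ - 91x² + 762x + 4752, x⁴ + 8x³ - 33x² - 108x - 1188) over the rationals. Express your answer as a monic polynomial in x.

Repeated division with remainder:
  -x⁴ - 22x³ - 91x² + 762x + 4752 = (-1)(x⁴ + 8x³ - 33x² - 108x - 1188) + (-14x³ - 124x² + 654x + 3564)
  x⁴ + 8x³ - 33x² - 108x - 1188 = (-(1/14)x + 3/49)(-14x³ - 124x² + 654x + 3564) + ((1044/49)x² + (5220/49)x - 68904/49)
  -14x³ - 124x² + 654x + 3564 = (-(343/522)x - 147/58)((1044/49)x² + (5220/49)x - 68904/49) + (0)
Last nonzero remainder: (1044/49)x² + (5220/49)x - 68904/49. Dividing through by 1044/49 gives the monic gcd x² + 5x - 66.

x² + 5x - 66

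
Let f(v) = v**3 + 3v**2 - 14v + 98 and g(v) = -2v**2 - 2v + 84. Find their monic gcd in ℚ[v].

v + 7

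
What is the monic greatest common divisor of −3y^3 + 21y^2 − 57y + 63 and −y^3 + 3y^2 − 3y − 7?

y^2 − 4y + 7

By polynomial division,
  −3y^3 + 21y^2 − 57y + 63 = (3)(−y^3 + 3y^2 − 3y − 7) + (12y^2 − 48y + 84)
  −y^3 + 3y^2 − 3y − 7 = (−(1/12)y − 1/12)(12y^2 − 48y + 84) + (0)
Last nonzero remainder: 12y^2 − 48y + 84. Dividing through by 12 gives the monic gcd y^2 − 4y + 7.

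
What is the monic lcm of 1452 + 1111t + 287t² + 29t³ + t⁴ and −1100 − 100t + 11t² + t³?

By polynomial division,
  t⁴ + 29t³ + 287t² + 1111t + 1452 = (t + 18)(t³ + 11t² − 100t − 1100) + (189t² + 4011t + 21252)
  t³ + 11t² − 100t − 1100 = ((1/189)t − 92/1701)(189t² + 4011t + 21252) + ((364/81)t + 4004/81)
  189t² + 4011t + 21252 = ((2187/52)t + 5589/13)((364/81)t + 4004/81) + (0)
Last nonzero remainder: (364/81)t + 4004/81. Dividing through by 364/81 gives the monic gcd t + 11.
Then lcm(f, g) = f·g / gcd(f, g); expanding and making the result monic gives the answer.

−145200 − 111100t − 27248t² − 1789t³ + 187t⁴ + 29t⁵ + t⁶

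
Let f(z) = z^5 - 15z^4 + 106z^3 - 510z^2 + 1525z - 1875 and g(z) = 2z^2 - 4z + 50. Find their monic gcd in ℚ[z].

z^2 - 2z + 25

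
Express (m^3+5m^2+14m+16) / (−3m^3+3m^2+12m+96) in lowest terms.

(−m−2)/(3m−12)

Repeated division with remainder:
  m^3+5m^2+14m+16 = (−1/3)(−3m^3+3m^2+12m+96) + (6m^2+18m+48)
  −3m^3+3m^2+12m+96 = (−(1/2)m+2)(6m^2+18m+48) + (0)
Last nonzero remainder: 6m^2+18m+48. Dividing through by 6 gives the monic gcd m^2+3m+8.
Cancel m^2+3m+8 from numerator and denominator to get the reduced form.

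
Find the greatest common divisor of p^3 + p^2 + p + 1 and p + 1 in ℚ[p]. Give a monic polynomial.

p + 1

Apply the Euclidean algorithm:
  p^3 + p^2 + p + 1 = (p^2 + 1)(p + 1) + (0)
The last nonzero remainder p + 1 is already monic.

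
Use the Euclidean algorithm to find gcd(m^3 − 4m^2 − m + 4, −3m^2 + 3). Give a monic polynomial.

m^2 − 1

Euclidean algorithm in ℚ[m]:
  m^3 − 4m^2 − m + 4 = (−(1/3)m + 4/3)(−3m^2 + 3) + (0)
Last nonzero remainder: −3m^2 + 3. Dividing through by −3 gives the monic gcd m^2 − 1.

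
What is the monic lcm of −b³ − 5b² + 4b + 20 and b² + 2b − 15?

Apply the Euclidean algorithm:
  −b³ − 5b² + 4b + 20 = (−b − 3)(b² + 2b − 15) + (−5b − 25)
  b² + 2b − 15 = (−(1/5)b + 3/5)(−5b − 25) + (0)
Last nonzero remainder: −5b − 25. Dividing through by −5 gives the monic gcd b + 5.
Then lcm(f, g) = f·g / gcd(f, g); expanding and making the result monic gives the answer.

b⁴ + 2b³ − 19b² − 8b + 60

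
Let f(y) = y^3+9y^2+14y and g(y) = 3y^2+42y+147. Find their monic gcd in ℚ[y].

Euclidean algorithm in ℚ[y]:
  y^3+9y^2+14y = ((1/3)y-5/3)(3y^2+42y+147) + (35y+245)
  3y^2+42y+147 = ((3/35)y+3/5)(35y+245) + (0)
Last nonzero remainder: 35y+245. Dividing through by 35 gives the monic gcd y+7.

y+7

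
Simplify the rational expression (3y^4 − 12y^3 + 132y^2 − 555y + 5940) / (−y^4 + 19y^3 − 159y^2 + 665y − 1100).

(−3y^2 − 15y − 135)/(y^2 − 10y + 25)

Repeated division with remainder:
  3y^4 − 12y^3 + 132y^2 − 555y + 5940 = (−3)(−y^4 + 19y^3 − 159y^2 + 665y − 1100) + (45y^3 − 345y^2 + 1440y + 2640)
  −y^4 + 19y^3 − 159y^2 + 665y − 1100 = (−(1/45)y + 34/135)(45y^3 − 345y^2 + 1440y + 2640) + (−(361/9)y^2 + 361y − 15884/9)
  45y^3 − 345y^2 + 1440y + 2640 = (−(405/361)y − 540/361)(−(361/9)y^2 + 361y − 15884/9) + (0)
Last nonzero remainder: −(361/9)y^2 + 361y − 15884/9. Dividing through by −361/9 gives the monic gcd y^2 − 9y + 44.
Cancel y^2 − 9y + 44 from numerator and denominator to get the reduced form.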